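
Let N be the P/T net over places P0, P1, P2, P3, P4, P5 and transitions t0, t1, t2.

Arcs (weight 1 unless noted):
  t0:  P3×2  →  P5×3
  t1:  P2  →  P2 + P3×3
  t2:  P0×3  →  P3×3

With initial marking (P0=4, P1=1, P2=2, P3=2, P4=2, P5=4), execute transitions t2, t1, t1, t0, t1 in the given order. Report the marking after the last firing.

(P0=1, P1=1, P2=2, P3=12, P4=2, P5=7)

step 1: fire t2:  (P0=4, P1=1, P2=2, P3=2, P4=2, P5=4) → (P0=1, P1=1, P2=2, P3=5, P4=2, P5=4)
step 2: fire t1:  (P0=1, P1=1, P2=2, P3=5, P4=2, P5=4) → (P0=1, P1=1, P2=2, P3=8, P4=2, P5=4)
step 3: fire t1:  (P0=1, P1=1, P2=2, P3=8, P4=2, P5=4) → (P0=1, P1=1, P2=2, P3=11, P4=2, P5=4)
step 4: fire t0:  (P0=1, P1=1, P2=2, P3=11, P4=2, P5=4) → (P0=1, P1=1, P2=2, P3=9, P4=2, P5=7)
step 5: fire t1:  (P0=1, P1=1, P2=2, P3=9, P4=2, P5=7) → (P0=1, P1=1, P2=2, P3=12, P4=2, P5=7)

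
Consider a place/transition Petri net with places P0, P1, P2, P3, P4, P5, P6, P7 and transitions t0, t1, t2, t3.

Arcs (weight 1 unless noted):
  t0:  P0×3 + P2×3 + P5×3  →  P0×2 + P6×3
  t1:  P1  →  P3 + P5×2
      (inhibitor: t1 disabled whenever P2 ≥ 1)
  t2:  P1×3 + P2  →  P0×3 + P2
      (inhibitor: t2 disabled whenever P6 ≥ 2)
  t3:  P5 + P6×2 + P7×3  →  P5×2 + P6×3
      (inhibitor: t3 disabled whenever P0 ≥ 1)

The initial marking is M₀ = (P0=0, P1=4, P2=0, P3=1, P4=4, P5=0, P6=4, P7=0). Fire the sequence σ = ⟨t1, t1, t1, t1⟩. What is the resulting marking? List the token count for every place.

(P0=0, P1=0, P2=0, P3=5, P4=4, P5=8, P6=4, P7=0)

step 1: fire t1:  (P0=0, P1=4, P2=0, P3=1, P4=4, P5=0, P6=4, P7=0) → (P0=0, P1=3, P2=0, P3=2, P4=4, P5=2, P6=4, P7=0)
step 2: fire t1:  (P0=0, P1=3, P2=0, P3=2, P4=4, P5=2, P6=4, P7=0) → (P0=0, P1=2, P2=0, P3=3, P4=4, P5=4, P6=4, P7=0)
step 3: fire t1:  (P0=0, P1=2, P2=0, P3=3, P4=4, P5=4, P6=4, P7=0) → (P0=0, P1=1, P2=0, P3=4, P4=4, P5=6, P6=4, P7=0)
step 4: fire t1:  (P0=0, P1=1, P2=0, P3=4, P4=4, P5=6, P6=4, P7=0) → (P0=0, P1=0, P2=0, P3=5, P4=4, P5=8, P6=4, P7=0)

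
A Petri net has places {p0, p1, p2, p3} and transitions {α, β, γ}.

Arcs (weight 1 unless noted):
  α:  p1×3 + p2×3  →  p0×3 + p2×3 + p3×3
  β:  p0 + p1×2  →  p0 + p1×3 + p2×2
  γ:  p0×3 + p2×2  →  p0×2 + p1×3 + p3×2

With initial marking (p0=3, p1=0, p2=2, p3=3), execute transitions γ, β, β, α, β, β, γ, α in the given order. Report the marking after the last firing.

(p0=7, p1=4, p2=6, p3=13)

step 1: fire γ:  (p0=3, p1=0, p2=2, p3=3) → (p0=2, p1=3, p2=0, p3=5)
step 2: fire β:  (p0=2, p1=3, p2=0, p3=5) → (p0=2, p1=4, p2=2, p3=5)
step 3: fire β:  (p0=2, p1=4, p2=2, p3=5) → (p0=2, p1=5, p2=4, p3=5)
step 4: fire α:  (p0=2, p1=5, p2=4, p3=5) → (p0=5, p1=2, p2=4, p3=8)
step 5: fire β:  (p0=5, p1=2, p2=4, p3=8) → (p0=5, p1=3, p2=6, p3=8)
step 6: fire β:  (p0=5, p1=3, p2=6, p3=8) → (p0=5, p1=4, p2=8, p3=8)
step 7: fire γ:  (p0=5, p1=4, p2=8, p3=8) → (p0=4, p1=7, p2=6, p3=10)
step 8: fire α:  (p0=4, p1=7, p2=6, p3=10) → (p0=7, p1=4, p2=6, p3=13)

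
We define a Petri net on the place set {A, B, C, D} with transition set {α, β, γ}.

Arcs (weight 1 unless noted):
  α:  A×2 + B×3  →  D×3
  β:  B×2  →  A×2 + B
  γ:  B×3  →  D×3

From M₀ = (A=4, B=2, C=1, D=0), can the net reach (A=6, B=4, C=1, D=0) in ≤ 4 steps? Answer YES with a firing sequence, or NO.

depth 0: 1 marking
depth 1: 2 markings reached so far
depth 2: 2 markings reached so far
(frontier empty at depth 2; search complete)
target is not among the 2 markings reachable within 4 steps

NO — not reachable within 4 firings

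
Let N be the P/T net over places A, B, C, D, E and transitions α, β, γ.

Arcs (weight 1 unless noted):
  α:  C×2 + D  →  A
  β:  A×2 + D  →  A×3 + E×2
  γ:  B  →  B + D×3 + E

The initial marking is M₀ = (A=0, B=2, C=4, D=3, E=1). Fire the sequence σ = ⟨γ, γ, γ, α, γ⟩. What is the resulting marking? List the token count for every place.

(A=1, B=2, C=2, D=14, E=5)

step 1: fire γ:  (A=0, B=2, C=4, D=3, E=1) → (A=0, B=2, C=4, D=6, E=2)
step 2: fire γ:  (A=0, B=2, C=4, D=6, E=2) → (A=0, B=2, C=4, D=9, E=3)
step 3: fire γ:  (A=0, B=2, C=4, D=9, E=3) → (A=0, B=2, C=4, D=12, E=4)
step 4: fire α:  (A=0, B=2, C=4, D=12, E=4) → (A=1, B=2, C=2, D=11, E=4)
step 5: fire γ:  (A=1, B=2, C=2, D=11, E=4) → (A=1, B=2, C=2, D=14, E=5)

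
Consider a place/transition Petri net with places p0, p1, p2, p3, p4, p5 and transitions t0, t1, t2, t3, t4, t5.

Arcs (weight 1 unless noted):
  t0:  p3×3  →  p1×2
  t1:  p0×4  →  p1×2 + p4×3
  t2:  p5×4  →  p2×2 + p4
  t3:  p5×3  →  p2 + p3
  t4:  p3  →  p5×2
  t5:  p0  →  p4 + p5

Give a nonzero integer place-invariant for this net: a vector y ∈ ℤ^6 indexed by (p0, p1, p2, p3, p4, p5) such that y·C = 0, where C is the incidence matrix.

y = (p0:3, p1:3, p2:1, p3:2, p4:2, p5:1)

Incidence matrix C (rows=places, cols=transitions):
       t0   t1   t2   t3   t4   t5
   p0   0   -4    0    0    0   -1
   p1   2    2    0    0    0    0
   p2   0    0    2    1    0    0
   p3  -3    0    0    1   -1    0
   p4   0    3    1    0    0    1
   p5   0    0   -4   -3    2    1

Candidate y = [3, 3, 1, 2, 2, 1]; check y·C column-wise:
  col t0: 3·0 + 3·2 + 1·0 + 2·-3 + 2·0 + 1·0 = 0
  col t1: 3·-4 + 3·2 + 1·0 + 2·0 + 2·3 + 1·0 = 0
  col t2: 3·0 + 3·0 + 1·2 + 2·0 + 2·1 + 1·-4 = 0
  col t3: 3·0 + 3·0 + 1·1 + 2·1 + 2·0 + 1·-3 = 0
  col t4: 3·0 + 3·0 + 1·0 + 2·-1 + 2·0 + 1·2 = 0
  col t5: 3·-1 + 3·0 + 1·0 + 2·0 + 2·1 + 1·1 = 0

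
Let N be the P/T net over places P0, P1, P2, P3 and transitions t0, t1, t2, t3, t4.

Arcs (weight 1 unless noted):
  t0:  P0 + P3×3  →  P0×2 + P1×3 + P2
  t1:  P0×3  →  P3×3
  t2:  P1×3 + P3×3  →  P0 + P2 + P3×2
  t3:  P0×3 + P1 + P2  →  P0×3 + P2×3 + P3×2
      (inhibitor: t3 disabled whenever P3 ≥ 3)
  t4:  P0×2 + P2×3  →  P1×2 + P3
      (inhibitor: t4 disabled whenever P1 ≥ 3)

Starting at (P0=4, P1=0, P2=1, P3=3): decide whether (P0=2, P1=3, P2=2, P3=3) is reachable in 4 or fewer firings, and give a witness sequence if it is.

YES — reachable via ⟨t0, t1⟩ (2 firings)

step 1: fire t0:  (P0=4, P1=0, P2=1, P3=3) → (P0=5, P1=3, P2=2, P3=0)
step 2: fire t1:  (P0=5, P1=3, P2=2, P3=0) → (P0=2, P1=3, P2=2, P3=3)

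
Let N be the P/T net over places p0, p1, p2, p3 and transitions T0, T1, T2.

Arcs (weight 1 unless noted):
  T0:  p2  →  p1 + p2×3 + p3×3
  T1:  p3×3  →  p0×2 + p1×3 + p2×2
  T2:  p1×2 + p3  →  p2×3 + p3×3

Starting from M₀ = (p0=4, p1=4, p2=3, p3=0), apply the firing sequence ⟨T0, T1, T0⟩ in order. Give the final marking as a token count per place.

(p0=6, p1=9, p2=9, p3=3)

step 1: fire T0:  (p0=4, p1=4, p2=3, p3=0) → (p0=4, p1=5, p2=5, p3=3)
step 2: fire T1:  (p0=4, p1=5, p2=5, p3=3) → (p0=6, p1=8, p2=7, p3=0)
step 3: fire T0:  (p0=6, p1=8, p2=7, p3=0) → (p0=6, p1=9, p2=9, p3=3)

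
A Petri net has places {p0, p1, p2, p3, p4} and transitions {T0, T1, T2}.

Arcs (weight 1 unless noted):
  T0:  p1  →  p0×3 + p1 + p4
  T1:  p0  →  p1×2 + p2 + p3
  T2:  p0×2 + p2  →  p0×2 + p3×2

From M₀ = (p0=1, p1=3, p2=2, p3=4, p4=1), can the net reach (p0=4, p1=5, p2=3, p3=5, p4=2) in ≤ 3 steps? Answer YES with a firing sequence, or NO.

NO — not reachable within 3 firings

depth 0: 1 marking
depth 1: 3 markings reached so far
depth 2: 6 markings reached so far
depth 3: 12 markings reached so far
target is not among the 12 markings reachable within 3 steps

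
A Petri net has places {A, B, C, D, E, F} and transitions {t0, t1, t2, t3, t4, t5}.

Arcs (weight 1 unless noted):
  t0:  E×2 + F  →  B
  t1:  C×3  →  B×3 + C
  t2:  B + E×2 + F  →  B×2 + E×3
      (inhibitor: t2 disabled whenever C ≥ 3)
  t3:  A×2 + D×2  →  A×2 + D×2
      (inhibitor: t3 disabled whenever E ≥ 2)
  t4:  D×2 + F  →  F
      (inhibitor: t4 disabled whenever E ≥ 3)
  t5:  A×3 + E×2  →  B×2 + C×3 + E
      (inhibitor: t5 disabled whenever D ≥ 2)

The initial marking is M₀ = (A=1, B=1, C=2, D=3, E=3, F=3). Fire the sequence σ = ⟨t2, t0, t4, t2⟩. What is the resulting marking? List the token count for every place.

step 1: fire t2:  (A=1, B=1, C=2, D=3, E=3, F=3) → (A=1, B=2, C=2, D=3, E=4, F=2)
step 2: fire t0:  (A=1, B=2, C=2, D=3, E=4, F=2) → (A=1, B=3, C=2, D=3, E=2, F=1)
step 3: fire t4:  (A=1, B=3, C=2, D=3, E=2, F=1) → (A=1, B=3, C=2, D=1, E=2, F=1)
step 4: fire t2:  (A=1, B=3, C=2, D=1, E=2, F=1) → (A=1, B=4, C=2, D=1, E=3, F=0)

(A=1, B=4, C=2, D=1, E=3, F=0)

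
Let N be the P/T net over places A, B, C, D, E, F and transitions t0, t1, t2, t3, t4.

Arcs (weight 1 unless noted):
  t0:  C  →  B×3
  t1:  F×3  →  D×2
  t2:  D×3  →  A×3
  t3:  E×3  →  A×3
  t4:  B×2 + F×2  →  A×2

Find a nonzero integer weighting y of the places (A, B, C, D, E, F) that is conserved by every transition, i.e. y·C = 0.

y = (A:3, B:1, C:3, D:3, E:3, F:2)

Incidence matrix C (rows=places, cols=transitions):
       t0   t1   t2   t3   t4
    A   0    0    3    3    2
    B   3    0    0    0   -2
    C  -1    0    0    0    0
    D   0    2   -3    0    0
    E   0    0    0   -3    0
    F   0   -3    0    0   -2

Candidate y = [3, 1, 3, 3, 3, 2]; check y·C column-wise:
  col t0: 3·0 + 1·3 + 3·-1 + 3·0 + 3·0 + 2·0 = 0
  col t1: 3·0 + 1·0 + 3·0 + 3·2 + 3·0 + 2·-3 = 0
  col t2: 3·3 + 1·0 + 3·0 + 3·-3 + 3·0 + 2·0 = 0
  col t3: 3·3 + 1·0 + 3·0 + 3·0 + 3·-3 + 2·0 = 0
  col t4: 3·2 + 1·-2 + 3·0 + 3·0 + 3·0 + 2·-2 = 0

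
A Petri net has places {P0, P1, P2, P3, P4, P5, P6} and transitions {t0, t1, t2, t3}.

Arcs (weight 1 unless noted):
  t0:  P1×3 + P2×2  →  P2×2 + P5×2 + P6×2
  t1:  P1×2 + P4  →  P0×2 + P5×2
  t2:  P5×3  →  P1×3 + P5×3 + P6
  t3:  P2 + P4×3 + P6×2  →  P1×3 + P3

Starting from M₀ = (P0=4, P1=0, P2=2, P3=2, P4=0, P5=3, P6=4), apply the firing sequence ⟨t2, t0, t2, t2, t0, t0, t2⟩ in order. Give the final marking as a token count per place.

(P0=4, P1=3, P2=2, P3=2, P4=0, P5=9, P6=14)

step 1: fire t2:  (P0=4, P1=0, P2=2, P3=2, P4=0, P5=3, P6=4) → (P0=4, P1=3, P2=2, P3=2, P4=0, P5=3, P6=5)
step 2: fire t0:  (P0=4, P1=3, P2=2, P3=2, P4=0, P5=3, P6=5) → (P0=4, P1=0, P2=2, P3=2, P4=0, P5=5, P6=7)
step 3: fire t2:  (P0=4, P1=0, P2=2, P3=2, P4=0, P5=5, P6=7) → (P0=4, P1=3, P2=2, P3=2, P4=0, P5=5, P6=8)
step 4: fire t2:  (P0=4, P1=3, P2=2, P3=2, P4=0, P5=5, P6=8) → (P0=4, P1=6, P2=2, P3=2, P4=0, P5=5, P6=9)
step 5: fire t0:  (P0=4, P1=6, P2=2, P3=2, P4=0, P5=5, P6=9) → (P0=4, P1=3, P2=2, P3=2, P4=0, P5=7, P6=11)
step 6: fire t0:  (P0=4, P1=3, P2=2, P3=2, P4=0, P5=7, P6=11) → (P0=4, P1=0, P2=2, P3=2, P4=0, P5=9, P6=13)
step 7: fire t2:  (P0=4, P1=0, P2=2, P3=2, P4=0, P5=9, P6=13) → (P0=4, P1=3, P2=2, P3=2, P4=0, P5=9, P6=14)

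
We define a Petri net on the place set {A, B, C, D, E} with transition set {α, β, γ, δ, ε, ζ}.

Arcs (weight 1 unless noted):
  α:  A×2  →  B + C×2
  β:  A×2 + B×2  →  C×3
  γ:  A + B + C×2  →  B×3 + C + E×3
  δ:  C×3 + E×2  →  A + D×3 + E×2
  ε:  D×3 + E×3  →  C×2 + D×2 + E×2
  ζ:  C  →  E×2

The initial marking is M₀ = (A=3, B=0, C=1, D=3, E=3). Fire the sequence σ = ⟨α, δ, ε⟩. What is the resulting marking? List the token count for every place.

step 1: fire α:  (A=3, B=0, C=1, D=3, E=3) → (A=1, B=1, C=3, D=3, E=3)
step 2: fire δ:  (A=1, B=1, C=3, D=3, E=3) → (A=2, B=1, C=0, D=6, E=3)
step 3: fire ε:  (A=2, B=1, C=0, D=6, E=3) → (A=2, B=1, C=2, D=5, E=2)

(A=2, B=1, C=2, D=5, E=2)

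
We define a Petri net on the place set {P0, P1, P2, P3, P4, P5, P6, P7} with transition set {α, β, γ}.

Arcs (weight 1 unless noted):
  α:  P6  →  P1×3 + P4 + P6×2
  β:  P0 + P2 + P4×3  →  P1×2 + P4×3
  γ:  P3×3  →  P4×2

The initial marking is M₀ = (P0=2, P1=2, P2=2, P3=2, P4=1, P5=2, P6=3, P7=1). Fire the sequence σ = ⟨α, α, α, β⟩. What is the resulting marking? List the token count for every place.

step 1: fire α:  (P0=2, P1=2, P2=2, P3=2, P4=1, P5=2, P6=3, P7=1) → (P0=2, P1=5, P2=2, P3=2, P4=2, P5=2, P6=4, P7=1)
step 2: fire α:  (P0=2, P1=5, P2=2, P3=2, P4=2, P5=2, P6=4, P7=1) → (P0=2, P1=8, P2=2, P3=2, P4=3, P5=2, P6=5, P7=1)
step 3: fire α:  (P0=2, P1=8, P2=2, P3=2, P4=3, P5=2, P6=5, P7=1) → (P0=2, P1=11, P2=2, P3=2, P4=4, P5=2, P6=6, P7=1)
step 4: fire β:  (P0=2, P1=11, P2=2, P3=2, P4=4, P5=2, P6=6, P7=1) → (P0=1, P1=13, P2=1, P3=2, P4=4, P5=2, P6=6, P7=1)

(P0=1, P1=13, P2=1, P3=2, P4=4, P5=2, P6=6, P7=1)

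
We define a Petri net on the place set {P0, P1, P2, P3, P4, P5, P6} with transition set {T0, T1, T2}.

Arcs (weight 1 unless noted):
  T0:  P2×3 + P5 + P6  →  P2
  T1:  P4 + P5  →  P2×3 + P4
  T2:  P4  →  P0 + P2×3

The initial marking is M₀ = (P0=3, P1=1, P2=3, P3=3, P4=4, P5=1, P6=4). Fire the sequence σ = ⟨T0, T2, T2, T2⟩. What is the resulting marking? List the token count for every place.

(P0=6, P1=1, P2=10, P3=3, P4=1, P5=0, P6=3)

step 1: fire T0:  (P0=3, P1=1, P2=3, P3=3, P4=4, P5=1, P6=4) → (P0=3, P1=1, P2=1, P3=3, P4=4, P5=0, P6=3)
step 2: fire T2:  (P0=3, P1=1, P2=1, P3=3, P4=4, P5=0, P6=3) → (P0=4, P1=1, P2=4, P3=3, P4=3, P5=0, P6=3)
step 3: fire T2:  (P0=4, P1=1, P2=4, P3=3, P4=3, P5=0, P6=3) → (P0=5, P1=1, P2=7, P3=3, P4=2, P5=0, P6=3)
step 4: fire T2:  (P0=5, P1=1, P2=7, P3=3, P4=2, P5=0, P6=3) → (P0=6, P1=1, P2=10, P3=3, P4=1, P5=0, P6=3)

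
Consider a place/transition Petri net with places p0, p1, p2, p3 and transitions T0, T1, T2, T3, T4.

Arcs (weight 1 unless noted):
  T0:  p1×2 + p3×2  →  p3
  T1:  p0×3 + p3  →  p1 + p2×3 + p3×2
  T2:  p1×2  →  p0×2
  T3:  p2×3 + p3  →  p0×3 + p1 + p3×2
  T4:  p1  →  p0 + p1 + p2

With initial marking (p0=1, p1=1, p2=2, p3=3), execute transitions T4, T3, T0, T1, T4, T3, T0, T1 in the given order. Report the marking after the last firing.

step 1: fire T4:  (p0=1, p1=1, p2=2, p3=3) → (p0=2, p1=1, p2=3, p3=3)
step 2: fire T3:  (p0=2, p1=1, p2=3, p3=3) → (p0=5, p1=2, p2=0, p3=4)
step 3: fire T0:  (p0=5, p1=2, p2=0, p3=4) → (p0=5, p1=0, p2=0, p3=3)
step 4: fire T1:  (p0=5, p1=0, p2=0, p3=3) → (p0=2, p1=1, p2=3, p3=4)
step 5: fire T4:  (p0=2, p1=1, p2=3, p3=4) → (p0=3, p1=1, p2=4, p3=4)
step 6: fire T3:  (p0=3, p1=1, p2=4, p3=4) → (p0=6, p1=2, p2=1, p3=5)
step 7: fire T0:  (p0=6, p1=2, p2=1, p3=5) → (p0=6, p1=0, p2=1, p3=4)
step 8: fire T1:  (p0=6, p1=0, p2=1, p3=4) → (p0=3, p1=1, p2=4, p3=5)

(p0=3, p1=1, p2=4, p3=5)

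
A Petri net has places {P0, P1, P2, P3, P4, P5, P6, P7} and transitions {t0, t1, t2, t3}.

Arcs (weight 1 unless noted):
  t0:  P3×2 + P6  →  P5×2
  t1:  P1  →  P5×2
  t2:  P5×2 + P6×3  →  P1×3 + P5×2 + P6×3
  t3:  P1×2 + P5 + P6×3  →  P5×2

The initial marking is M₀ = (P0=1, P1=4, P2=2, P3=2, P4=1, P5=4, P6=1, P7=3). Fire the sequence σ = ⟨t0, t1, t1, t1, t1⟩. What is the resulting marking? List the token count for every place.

step 1: fire t0:  (P0=1, P1=4, P2=2, P3=2, P4=1, P5=4, P6=1, P7=3) → (P0=1, P1=4, P2=2, P3=0, P4=1, P5=6, P6=0, P7=3)
step 2: fire t1:  (P0=1, P1=4, P2=2, P3=0, P4=1, P5=6, P6=0, P7=3) → (P0=1, P1=3, P2=2, P3=0, P4=1, P5=8, P6=0, P7=3)
step 3: fire t1:  (P0=1, P1=3, P2=2, P3=0, P4=1, P5=8, P6=0, P7=3) → (P0=1, P1=2, P2=2, P3=0, P4=1, P5=10, P6=0, P7=3)
step 4: fire t1:  (P0=1, P1=2, P2=2, P3=0, P4=1, P5=10, P6=0, P7=3) → (P0=1, P1=1, P2=2, P3=0, P4=1, P5=12, P6=0, P7=3)
step 5: fire t1:  (P0=1, P1=1, P2=2, P3=0, P4=1, P5=12, P6=0, P7=3) → (P0=1, P1=0, P2=2, P3=0, P4=1, P5=14, P6=0, P7=3)

(P0=1, P1=0, P2=2, P3=0, P4=1, P5=14, P6=0, P7=3)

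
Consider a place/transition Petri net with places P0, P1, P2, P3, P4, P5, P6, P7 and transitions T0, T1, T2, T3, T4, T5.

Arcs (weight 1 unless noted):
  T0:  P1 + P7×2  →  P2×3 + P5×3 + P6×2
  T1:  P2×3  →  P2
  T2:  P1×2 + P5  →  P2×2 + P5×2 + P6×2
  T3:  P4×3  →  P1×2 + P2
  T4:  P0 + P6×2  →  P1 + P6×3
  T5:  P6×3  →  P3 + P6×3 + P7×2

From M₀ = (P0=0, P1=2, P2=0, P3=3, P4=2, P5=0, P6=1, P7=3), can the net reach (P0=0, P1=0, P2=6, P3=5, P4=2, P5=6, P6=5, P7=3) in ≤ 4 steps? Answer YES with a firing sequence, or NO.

step 1: fire T0:  (P0=0, P1=2, P2=0, P3=3, P4=2, P5=0, P6=1, P7=3) → (P0=0, P1=1, P2=3, P3=3, P4=2, P5=3, P6=3, P7=1)
step 2: fire T5:  (P0=0, P1=1, P2=3, P3=3, P4=2, P5=3, P6=3, P7=1) → (P0=0, P1=1, P2=3, P3=4, P4=2, P5=3, P6=3, P7=3)
step 3: fire T0:  (P0=0, P1=1, P2=3, P3=4, P4=2, P5=3, P6=3, P7=3) → (P0=0, P1=0, P2=6, P3=4, P4=2, P5=6, P6=5, P7=1)
step 4: fire T5:  (P0=0, P1=0, P2=6, P3=4, P4=2, P5=6, P6=5, P7=1) → (P0=0, P1=0, P2=6, P3=5, P4=2, P5=6, P6=5, P7=3)

YES — reachable via ⟨T0, T5, T0, T5⟩ (4 firings)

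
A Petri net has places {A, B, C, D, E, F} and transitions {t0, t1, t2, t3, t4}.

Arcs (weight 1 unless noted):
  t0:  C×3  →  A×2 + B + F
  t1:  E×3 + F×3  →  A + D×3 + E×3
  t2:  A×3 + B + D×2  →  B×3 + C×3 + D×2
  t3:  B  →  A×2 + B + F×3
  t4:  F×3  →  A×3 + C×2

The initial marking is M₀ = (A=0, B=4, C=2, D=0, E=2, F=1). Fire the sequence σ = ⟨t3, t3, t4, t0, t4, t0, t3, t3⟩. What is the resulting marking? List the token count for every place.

(A=18, B=6, C=0, D=0, E=2, F=9)

step 1: fire t3:  (A=0, B=4, C=2, D=0, E=2, F=1) → (A=2, B=4, C=2, D=0, E=2, F=4)
step 2: fire t3:  (A=2, B=4, C=2, D=0, E=2, F=4) → (A=4, B=4, C=2, D=0, E=2, F=7)
step 3: fire t4:  (A=4, B=4, C=2, D=0, E=2, F=7) → (A=7, B=4, C=4, D=0, E=2, F=4)
step 4: fire t0:  (A=7, B=4, C=4, D=0, E=2, F=4) → (A=9, B=5, C=1, D=0, E=2, F=5)
step 5: fire t4:  (A=9, B=5, C=1, D=0, E=2, F=5) → (A=12, B=5, C=3, D=0, E=2, F=2)
step 6: fire t0:  (A=12, B=5, C=3, D=0, E=2, F=2) → (A=14, B=6, C=0, D=0, E=2, F=3)
step 7: fire t3:  (A=14, B=6, C=0, D=0, E=2, F=3) → (A=16, B=6, C=0, D=0, E=2, F=6)
step 8: fire t3:  (A=16, B=6, C=0, D=0, E=2, F=6) → (A=18, B=6, C=0, D=0, E=2, F=9)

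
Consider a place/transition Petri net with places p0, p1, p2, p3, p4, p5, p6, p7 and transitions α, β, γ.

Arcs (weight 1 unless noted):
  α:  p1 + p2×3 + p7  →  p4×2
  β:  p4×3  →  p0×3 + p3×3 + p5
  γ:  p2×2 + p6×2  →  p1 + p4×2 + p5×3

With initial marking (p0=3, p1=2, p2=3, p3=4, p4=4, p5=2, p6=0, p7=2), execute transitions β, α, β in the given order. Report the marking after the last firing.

step 1: fire β:  (p0=3, p1=2, p2=3, p3=4, p4=4, p5=2, p6=0, p7=2) → (p0=6, p1=2, p2=3, p3=7, p4=1, p5=3, p6=0, p7=2)
step 2: fire α:  (p0=6, p1=2, p2=3, p3=7, p4=1, p5=3, p6=0, p7=2) → (p0=6, p1=1, p2=0, p3=7, p4=3, p5=3, p6=0, p7=1)
step 3: fire β:  (p0=6, p1=1, p2=0, p3=7, p4=3, p5=3, p6=0, p7=1) → (p0=9, p1=1, p2=0, p3=10, p4=0, p5=4, p6=0, p7=1)

(p0=9, p1=1, p2=0, p3=10, p4=0, p5=4, p6=0, p7=1)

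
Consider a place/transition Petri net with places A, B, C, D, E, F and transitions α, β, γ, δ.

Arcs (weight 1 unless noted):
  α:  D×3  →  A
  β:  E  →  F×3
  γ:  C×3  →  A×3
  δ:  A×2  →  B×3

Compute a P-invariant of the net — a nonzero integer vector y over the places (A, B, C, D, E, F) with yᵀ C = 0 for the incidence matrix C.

y = (A:3, B:2, C:3, D:1, E:0, F:0)

Incidence matrix C (rows=places, cols=transitions):
        α    β    γ    δ
    A   1    0    3   -2
    B   0    0    0    3
    C   0    0   -3    0
    D  -3    0    0    0
    E   0   -1    0    0
    F   0    3    0    0

Candidate y = [3, 2, 3, 1, 0, 0]; check y·C column-wise:
  col α: 3·1 + 2·0 + 3·0 + 1·-3 = 0
  col β: 3·0 + 2·0 + 3·0 + 1·0 + 0·-1 + 0·3 = 0
  col γ: 3·3 + 2·0 + 3·-3 + 1·0 = 0
  col δ: 3·-2 + 2·3 + 3·0 + 1·0 = 0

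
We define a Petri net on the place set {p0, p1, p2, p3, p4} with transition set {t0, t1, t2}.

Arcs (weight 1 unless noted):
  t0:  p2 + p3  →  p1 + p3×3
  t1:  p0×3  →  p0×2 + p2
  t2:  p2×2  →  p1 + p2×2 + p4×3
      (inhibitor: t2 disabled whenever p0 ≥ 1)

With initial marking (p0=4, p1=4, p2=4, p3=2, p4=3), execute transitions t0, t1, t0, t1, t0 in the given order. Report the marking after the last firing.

step 1: fire t0:  (p0=4, p1=4, p2=4, p3=2, p4=3) → (p0=4, p1=5, p2=3, p3=4, p4=3)
step 2: fire t1:  (p0=4, p1=5, p2=3, p3=4, p4=3) → (p0=3, p1=5, p2=4, p3=4, p4=3)
step 3: fire t0:  (p0=3, p1=5, p2=4, p3=4, p4=3) → (p0=3, p1=6, p2=3, p3=6, p4=3)
step 4: fire t1:  (p0=3, p1=6, p2=3, p3=6, p4=3) → (p0=2, p1=6, p2=4, p3=6, p4=3)
step 5: fire t0:  (p0=2, p1=6, p2=4, p3=6, p4=3) → (p0=2, p1=7, p2=3, p3=8, p4=3)

(p0=2, p1=7, p2=3, p3=8, p4=3)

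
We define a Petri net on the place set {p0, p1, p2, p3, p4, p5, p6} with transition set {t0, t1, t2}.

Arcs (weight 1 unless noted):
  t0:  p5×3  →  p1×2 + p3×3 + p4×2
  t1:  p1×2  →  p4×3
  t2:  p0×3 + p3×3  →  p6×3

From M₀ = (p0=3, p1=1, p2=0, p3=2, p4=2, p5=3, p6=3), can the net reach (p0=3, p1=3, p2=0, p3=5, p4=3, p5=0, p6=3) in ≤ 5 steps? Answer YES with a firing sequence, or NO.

NO — not reachable within 5 firings

depth 0: 1 marking
depth 1: 2 markings reached so far
depth 2: 4 markings reached so far
depth 3: 5 markings reached so far
depth 4: 5 markings reached so far
(frontier empty at depth 4; search complete)
target is not among the 5 markings reachable within 5 steps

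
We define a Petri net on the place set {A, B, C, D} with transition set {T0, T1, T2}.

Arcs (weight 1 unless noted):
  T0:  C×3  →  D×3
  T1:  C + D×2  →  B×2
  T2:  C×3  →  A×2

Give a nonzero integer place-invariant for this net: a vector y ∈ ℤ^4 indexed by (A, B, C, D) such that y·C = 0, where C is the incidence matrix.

Incidence matrix C (rows=places, cols=transitions):
       T0   T1   T2
    A   0    0    2
    B   0    2    0
    C  -3   -1   -3
    D   3   -2    0

Candidate y = [3, 3, 2, 2]; check y·C column-wise:
  col T0: 3·0 + 3·0 + 2·-3 + 2·3 = 0
  col T1: 3·0 + 3·2 + 2·-1 + 2·-2 = 0
  col T2: 3·2 + 3·0 + 2·-3 + 2·0 = 0

y = (A:3, B:3, C:2, D:2)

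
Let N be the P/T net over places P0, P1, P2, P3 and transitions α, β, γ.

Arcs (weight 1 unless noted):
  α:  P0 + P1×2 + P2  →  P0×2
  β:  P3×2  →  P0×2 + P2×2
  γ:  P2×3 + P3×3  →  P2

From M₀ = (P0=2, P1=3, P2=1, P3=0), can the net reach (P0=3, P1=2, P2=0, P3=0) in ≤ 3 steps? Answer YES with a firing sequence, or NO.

depth 0: 1 marking
depth 1: 2 markings reached so far
depth 2: 2 markings reached so far
(frontier empty at depth 2; search complete)
target is not among the 2 markings reachable within 3 steps

NO — not reachable within 3 firings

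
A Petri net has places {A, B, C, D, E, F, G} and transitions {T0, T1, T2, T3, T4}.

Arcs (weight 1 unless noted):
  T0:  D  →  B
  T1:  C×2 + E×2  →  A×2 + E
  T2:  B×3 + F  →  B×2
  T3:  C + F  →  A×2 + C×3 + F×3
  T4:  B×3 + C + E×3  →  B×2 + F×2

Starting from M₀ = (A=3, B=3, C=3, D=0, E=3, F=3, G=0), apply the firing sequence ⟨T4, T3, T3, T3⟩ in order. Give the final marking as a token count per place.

(A=9, B=2, C=8, D=0, E=0, F=11, G=0)

step 1: fire T4:  (A=3, B=3, C=3, D=0, E=3, F=3, G=0) → (A=3, B=2, C=2, D=0, E=0, F=5, G=0)
step 2: fire T3:  (A=3, B=2, C=2, D=0, E=0, F=5, G=0) → (A=5, B=2, C=4, D=0, E=0, F=7, G=0)
step 3: fire T3:  (A=5, B=2, C=4, D=0, E=0, F=7, G=0) → (A=7, B=2, C=6, D=0, E=0, F=9, G=0)
step 4: fire T3:  (A=7, B=2, C=6, D=0, E=0, F=9, G=0) → (A=9, B=2, C=8, D=0, E=0, F=11, G=0)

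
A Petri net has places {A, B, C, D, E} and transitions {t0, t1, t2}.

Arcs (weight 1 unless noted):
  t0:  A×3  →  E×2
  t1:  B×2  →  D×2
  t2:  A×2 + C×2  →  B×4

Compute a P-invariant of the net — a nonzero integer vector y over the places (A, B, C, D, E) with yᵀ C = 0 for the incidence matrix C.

Incidence matrix C (rows=places, cols=transitions):
       t0   t1   t2
    A  -3    0   -2
    B   0   -2    4
    C   0    0   -2
    D   0    2    0
    E   2    0    0

Candidate y = [0, 1, 2, 1, 0]; check y·C column-wise:
  col t0: 0·-3 + 1·0 + 2·0 + 1·0 + 0·2 = 0
  col t1: 1·-2 + 2·0 + 1·2 = 0
  col t2: 0·-2 + 1·4 + 2·-2 + 1·0 = 0

y = (A:0, B:1, C:2, D:1, E:0)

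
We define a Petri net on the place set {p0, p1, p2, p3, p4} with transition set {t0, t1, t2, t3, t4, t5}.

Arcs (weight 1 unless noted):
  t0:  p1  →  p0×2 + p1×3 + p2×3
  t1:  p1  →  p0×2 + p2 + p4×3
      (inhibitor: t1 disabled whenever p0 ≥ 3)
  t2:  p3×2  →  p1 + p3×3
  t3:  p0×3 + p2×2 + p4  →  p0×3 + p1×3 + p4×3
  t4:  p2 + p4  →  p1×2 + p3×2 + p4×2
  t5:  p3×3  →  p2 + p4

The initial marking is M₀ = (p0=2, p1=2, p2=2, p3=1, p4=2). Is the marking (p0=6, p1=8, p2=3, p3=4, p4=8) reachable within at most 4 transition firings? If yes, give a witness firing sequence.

NO — not reachable within 4 firings

depth 0: 1 marking
depth 1: 4 markings reached so far
depth 2: 13 markings reached so far
depth 3: 32 markings reached so far
depth 4: 69 markings reached so far
target is not among the 69 markings reachable within 4 steps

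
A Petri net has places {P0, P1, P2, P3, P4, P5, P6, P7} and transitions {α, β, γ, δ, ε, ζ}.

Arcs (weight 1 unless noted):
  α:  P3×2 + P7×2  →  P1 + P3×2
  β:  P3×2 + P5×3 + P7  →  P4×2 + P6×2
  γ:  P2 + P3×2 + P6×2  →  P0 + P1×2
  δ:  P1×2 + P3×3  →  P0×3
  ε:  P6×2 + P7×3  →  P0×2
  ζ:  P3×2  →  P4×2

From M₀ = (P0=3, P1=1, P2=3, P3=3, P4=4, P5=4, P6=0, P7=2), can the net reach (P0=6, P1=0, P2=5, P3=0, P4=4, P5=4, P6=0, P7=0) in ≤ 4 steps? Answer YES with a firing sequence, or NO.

NO — not reachable within 4 firings

depth 0: 1 marking
depth 1: 4 markings reached so far
depth 2: 6 markings reached so far
depth 3: 6 markings reached so far
(frontier empty at depth 3; search complete)
target is not among the 6 markings reachable within 4 steps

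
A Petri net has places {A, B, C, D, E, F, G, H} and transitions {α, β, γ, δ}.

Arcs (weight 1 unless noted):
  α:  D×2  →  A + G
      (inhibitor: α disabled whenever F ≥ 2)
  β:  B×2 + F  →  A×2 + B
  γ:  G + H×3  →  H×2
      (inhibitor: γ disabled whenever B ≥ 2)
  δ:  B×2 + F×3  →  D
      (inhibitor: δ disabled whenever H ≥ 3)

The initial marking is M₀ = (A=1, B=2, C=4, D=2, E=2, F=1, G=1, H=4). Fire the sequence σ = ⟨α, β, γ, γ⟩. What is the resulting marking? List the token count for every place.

step 1: fire α:  (A=1, B=2, C=4, D=2, E=2, F=1, G=1, H=4) → (A=2, B=2, C=4, D=0, E=2, F=1, G=2, H=4)
step 2: fire β:  (A=2, B=2, C=4, D=0, E=2, F=1, G=2, H=4) → (A=4, B=1, C=4, D=0, E=2, F=0, G=2, H=4)
step 3: fire γ:  (A=4, B=1, C=4, D=0, E=2, F=0, G=2, H=4) → (A=4, B=1, C=4, D=0, E=2, F=0, G=1, H=3)
step 4: fire γ:  (A=4, B=1, C=4, D=0, E=2, F=0, G=1, H=3) → (A=4, B=1, C=4, D=0, E=2, F=0, G=0, H=2)

(A=4, B=1, C=4, D=0, E=2, F=0, G=0, H=2)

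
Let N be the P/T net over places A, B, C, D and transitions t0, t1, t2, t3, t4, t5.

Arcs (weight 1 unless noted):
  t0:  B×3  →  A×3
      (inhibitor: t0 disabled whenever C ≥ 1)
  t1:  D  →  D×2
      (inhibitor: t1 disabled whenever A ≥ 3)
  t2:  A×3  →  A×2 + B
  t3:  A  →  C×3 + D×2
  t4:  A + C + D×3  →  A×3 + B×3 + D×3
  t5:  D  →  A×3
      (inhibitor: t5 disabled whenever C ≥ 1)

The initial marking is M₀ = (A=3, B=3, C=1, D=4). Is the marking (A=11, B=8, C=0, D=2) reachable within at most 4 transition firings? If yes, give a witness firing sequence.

NO — not reachable within 4 firings

depth 0: 1 marking
depth 1: 4 markings reached so far
depth 2: 12 markings reached so far
depth 3: 31 markings reached so far
depth 4: 69 markings reached so far
target is not among the 69 markings reachable within 4 steps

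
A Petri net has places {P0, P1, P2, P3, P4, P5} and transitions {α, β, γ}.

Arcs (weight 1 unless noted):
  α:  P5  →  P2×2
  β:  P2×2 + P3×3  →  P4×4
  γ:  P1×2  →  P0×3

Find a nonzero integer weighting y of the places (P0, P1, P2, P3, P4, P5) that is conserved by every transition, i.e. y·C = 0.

y = (P0:2, P1:3, P2:0, P3:0, P4:0, P5:0)

Incidence matrix C (rows=places, cols=transitions):
        α    β    γ
   P0   0    0    3
   P1   0    0   -2
   P2   2   -2    0
   P3   0   -3    0
   P4   0    4    0
   P5  -1    0    0

Candidate y = [2, 3, 0, 0, 0, 0]; check y·C column-wise:
  col α: 2·0 + 3·0 + 0·2 + 0·-1 = 0
  col β: 2·0 + 3·0 + 0·-2 + 0·-3 + 0·4 = 0
  col γ: 2·3 + 3·-2 = 0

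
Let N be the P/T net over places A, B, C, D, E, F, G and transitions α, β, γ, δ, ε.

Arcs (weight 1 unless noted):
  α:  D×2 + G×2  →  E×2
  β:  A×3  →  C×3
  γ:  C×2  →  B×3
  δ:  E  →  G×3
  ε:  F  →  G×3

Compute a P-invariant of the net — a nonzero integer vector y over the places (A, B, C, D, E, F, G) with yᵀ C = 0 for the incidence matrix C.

Incidence matrix C (rows=places, cols=transitions):
        α    β    γ    δ    ε
    A   0   -3    0    0    0
    B   0    0    3    0    0
    C   0    3   -2    0    0
    D  -2    0    0    0    0
    E   2    0    0   -1    0
    F   0    0    0    0   -1
    G  -2    0    0    3    3

Candidate y = [3, 2, 3, 0, 0, 0, 0]; check y·C column-wise:
  col α: 3·0 + 2·0 + 3·0 + 0·-2 + 0·2 + 0·-2 = 0
  col β: 3·-3 + 2·0 + 3·3 = 0
  col γ: 3·0 + 2·3 + 3·-2 = 0
  col δ: 3·0 + 2·0 + 3·0 + 0·-1 + 0·3 = 0
  col ε: 3·0 + 2·0 + 3·0 + 0·-1 + 0·3 = 0

y = (A:3, B:2, C:3, D:0, E:0, F:0, G:0)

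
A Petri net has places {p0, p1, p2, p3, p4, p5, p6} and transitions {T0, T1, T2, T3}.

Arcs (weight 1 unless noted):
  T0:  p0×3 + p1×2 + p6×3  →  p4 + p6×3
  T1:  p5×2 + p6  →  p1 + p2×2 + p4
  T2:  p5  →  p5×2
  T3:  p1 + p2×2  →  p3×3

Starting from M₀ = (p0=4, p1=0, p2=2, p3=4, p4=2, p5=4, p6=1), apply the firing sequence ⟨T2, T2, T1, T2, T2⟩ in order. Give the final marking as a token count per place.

(p0=4, p1=1, p2=4, p3=4, p4=3, p5=6, p6=0)

step 1: fire T2:  (p0=4, p1=0, p2=2, p3=4, p4=2, p5=4, p6=1) → (p0=4, p1=0, p2=2, p3=4, p4=2, p5=5, p6=1)
step 2: fire T2:  (p0=4, p1=0, p2=2, p3=4, p4=2, p5=5, p6=1) → (p0=4, p1=0, p2=2, p3=4, p4=2, p5=6, p6=1)
step 3: fire T1:  (p0=4, p1=0, p2=2, p3=4, p4=2, p5=6, p6=1) → (p0=4, p1=1, p2=4, p3=4, p4=3, p5=4, p6=0)
step 4: fire T2:  (p0=4, p1=1, p2=4, p3=4, p4=3, p5=4, p6=0) → (p0=4, p1=1, p2=4, p3=4, p4=3, p5=5, p6=0)
step 5: fire T2:  (p0=4, p1=1, p2=4, p3=4, p4=3, p5=5, p6=0) → (p0=4, p1=1, p2=4, p3=4, p4=3, p5=6, p6=0)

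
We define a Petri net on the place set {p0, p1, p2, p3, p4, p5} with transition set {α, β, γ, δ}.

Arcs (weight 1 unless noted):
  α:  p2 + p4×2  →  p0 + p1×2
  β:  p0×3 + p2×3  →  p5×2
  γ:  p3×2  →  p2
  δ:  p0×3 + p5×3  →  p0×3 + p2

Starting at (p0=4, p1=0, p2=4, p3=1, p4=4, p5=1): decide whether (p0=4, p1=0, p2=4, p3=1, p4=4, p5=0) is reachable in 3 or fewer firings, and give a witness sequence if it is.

NO — not reachable within 3 firings

depth 0: 1 marking
depth 1: 3 markings reached so far
depth 2: 5 markings reached so far
depth 3: 5 markings reached so far
(frontier empty at depth 3; search complete)
target is not among the 5 markings reachable within 3 steps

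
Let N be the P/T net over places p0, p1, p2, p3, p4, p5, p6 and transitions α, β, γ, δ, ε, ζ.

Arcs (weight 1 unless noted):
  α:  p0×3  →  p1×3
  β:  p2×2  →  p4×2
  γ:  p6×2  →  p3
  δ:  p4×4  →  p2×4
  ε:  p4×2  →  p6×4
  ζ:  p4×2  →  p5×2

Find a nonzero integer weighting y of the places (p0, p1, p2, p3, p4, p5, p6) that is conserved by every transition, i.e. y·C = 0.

Incidence matrix C (rows=places, cols=transitions):
        α    β    γ    δ    ε    ζ
   p0  -3    0    0    0    0    0
   p1   3    0    0    0    0    0
   p2   0   -2    0    4    0    0
   p3   0    0    1    0    0    0
   p4   0    2    0   -4   -2   -2
   p5   0    0    0    0    0    2
   p6   0    0   -2    0    4    0

Candidate y = [1, 1, 0, 0, 0, 0, 0]; check y·C column-wise:
  col α: 1·-3 + 1·3 = 0
  col β: 1·0 + 1·0 + 0·-2 + 0·2 = 0
  col γ: 1·0 + 1·0 + 0·1 + 0·-2 = 0
  col δ: 1·0 + 1·0 + 0·4 + 0·-4 = 0
  col ε: 1·0 + 1·0 + 0·-2 + 0·4 = 0
  col ζ: 1·0 + 1·0 + 0·-2 + 0·2 = 0

y = (p0:1, p1:1, p2:0, p3:0, p4:0, p5:0, p6:0)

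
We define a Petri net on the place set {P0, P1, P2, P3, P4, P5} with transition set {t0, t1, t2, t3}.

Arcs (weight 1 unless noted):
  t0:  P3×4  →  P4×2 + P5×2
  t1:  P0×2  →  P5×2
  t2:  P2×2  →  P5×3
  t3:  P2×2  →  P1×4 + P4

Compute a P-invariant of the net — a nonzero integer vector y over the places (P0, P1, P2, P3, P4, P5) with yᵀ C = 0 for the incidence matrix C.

y = (P0:0, P1:1, P2:0, P3:-2, P4:-4, P5:0)

Incidence matrix C (rows=places, cols=transitions):
       t0   t1   t2   t3
   P0   0   -2    0    0
   P1   0    0    0    4
   P2   0    0   -2   -2
   P3  -4    0    0    0
   P4   2    0    0    1
   P5   2    2    3    0

Candidate y = [0, 1, 0, -2, -4, 0]; check y·C column-wise:
  col t0: 1·0 + -2·-4 + -4·2 + 0·2 = 0
  col t1: 0·-2 + 1·0 + -2·0 + -4·0 + 0·2 = 0
  col t2: 1·0 + 0·-2 + -2·0 + -4·0 + 0·3 = 0
  col t3: 1·4 + 0·-2 + -2·0 + -4·1 = 0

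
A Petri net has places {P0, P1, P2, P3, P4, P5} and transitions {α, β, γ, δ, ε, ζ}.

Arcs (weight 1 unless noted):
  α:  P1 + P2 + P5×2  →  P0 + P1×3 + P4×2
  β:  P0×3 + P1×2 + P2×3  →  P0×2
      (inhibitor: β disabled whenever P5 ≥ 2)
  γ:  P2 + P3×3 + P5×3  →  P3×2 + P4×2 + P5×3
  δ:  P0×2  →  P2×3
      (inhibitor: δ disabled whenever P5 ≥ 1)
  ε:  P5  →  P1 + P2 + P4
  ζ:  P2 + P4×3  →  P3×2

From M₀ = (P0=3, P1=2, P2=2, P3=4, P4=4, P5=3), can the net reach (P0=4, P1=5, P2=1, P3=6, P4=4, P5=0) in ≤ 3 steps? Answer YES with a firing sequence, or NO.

step 1: fire α:  (P0=3, P1=2, P2=2, P3=4, P4=4, P5=3) → (P0=4, P1=4, P2=1, P3=4, P4=6, P5=1)
step 2: fire ε:  (P0=4, P1=4, P2=1, P3=4, P4=6, P5=1) → (P0=4, P1=5, P2=2, P3=4, P4=7, P5=0)
step 3: fire ζ:  (P0=4, P1=5, P2=2, P3=4, P4=7, P5=0) → (P0=4, P1=5, P2=1, P3=6, P4=4, P5=0)

YES — reachable via ⟨α, ε, ζ⟩ (3 firings)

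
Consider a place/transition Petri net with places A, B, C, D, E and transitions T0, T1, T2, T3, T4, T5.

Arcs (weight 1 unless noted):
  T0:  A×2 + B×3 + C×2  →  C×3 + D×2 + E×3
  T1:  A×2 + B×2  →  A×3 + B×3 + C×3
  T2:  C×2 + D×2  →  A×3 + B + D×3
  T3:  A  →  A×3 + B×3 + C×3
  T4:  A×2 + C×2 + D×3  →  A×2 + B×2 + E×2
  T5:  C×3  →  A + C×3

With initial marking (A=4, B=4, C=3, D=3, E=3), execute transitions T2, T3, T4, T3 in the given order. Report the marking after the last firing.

(A=11, B=13, C=5, D=1, E=5)

step 1: fire T2:  (A=4, B=4, C=3, D=3, E=3) → (A=7, B=5, C=1, D=4, E=3)
step 2: fire T3:  (A=7, B=5, C=1, D=4, E=3) → (A=9, B=8, C=4, D=4, E=3)
step 3: fire T4:  (A=9, B=8, C=4, D=4, E=3) → (A=9, B=10, C=2, D=1, E=5)
step 4: fire T3:  (A=9, B=10, C=2, D=1, E=5) → (A=11, B=13, C=5, D=1, E=5)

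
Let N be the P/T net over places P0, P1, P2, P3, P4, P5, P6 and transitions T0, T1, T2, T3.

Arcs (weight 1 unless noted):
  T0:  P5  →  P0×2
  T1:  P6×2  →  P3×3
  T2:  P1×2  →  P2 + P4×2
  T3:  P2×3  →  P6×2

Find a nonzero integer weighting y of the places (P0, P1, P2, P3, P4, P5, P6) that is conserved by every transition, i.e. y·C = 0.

y = (P0:0, P1:1, P2:0, P3:0, P4:1, P5:0, P6:0)

Incidence matrix C (rows=places, cols=transitions):
       T0   T1   T2   T3
   P0   2    0    0    0
   P1   0    0   -2    0
   P2   0    0    1   -3
   P3   0    3    0    0
   P4   0    0    2    0
   P5  -1    0    0    0
   P6   0   -2    0    2

Candidate y = [0, 1, 0, 0, 1, 0, 0]; check y·C column-wise:
  col T0: 0·2 + 1·0 + 1·0 + 0·-1 = 0
  col T1: 1·0 + 0·3 + 1·0 + 0·-2 = 0
  col T2: 1·-2 + 0·1 + 1·2 = 0
  col T3: 1·0 + 0·-3 + 1·0 + 0·2 = 0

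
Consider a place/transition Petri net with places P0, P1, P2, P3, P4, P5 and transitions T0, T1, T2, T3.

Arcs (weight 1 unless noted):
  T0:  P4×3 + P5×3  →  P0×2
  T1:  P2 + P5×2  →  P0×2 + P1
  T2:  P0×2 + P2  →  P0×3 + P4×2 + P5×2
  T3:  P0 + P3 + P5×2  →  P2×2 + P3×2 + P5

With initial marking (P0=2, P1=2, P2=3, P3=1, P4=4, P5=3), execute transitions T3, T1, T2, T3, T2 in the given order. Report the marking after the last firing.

(P0=4, P1=3, P2=4, P3=3, P4=8, P5=3)

step 1: fire T3:  (P0=2, P1=2, P2=3, P3=1, P4=4, P5=3) → (P0=1, P1=2, P2=5, P3=2, P4=4, P5=2)
step 2: fire T1:  (P0=1, P1=2, P2=5, P3=2, P4=4, P5=2) → (P0=3, P1=3, P2=4, P3=2, P4=4, P5=0)
step 3: fire T2:  (P0=3, P1=3, P2=4, P3=2, P4=4, P5=0) → (P0=4, P1=3, P2=3, P3=2, P4=6, P5=2)
step 4: fire T3:  (P0=4, P1=3, P2=3, P3=2, P4=6, P5=2) → (P0=3, P1=3, P2=5, P3=3, P4=6, P5=1)
step 5: fire T2:  (P0=3, P1=3, P2=5, P3=3, P4=6, P5=1) → (P0=4, P1=3, P2=4, P3=3, P4=8, P5=3)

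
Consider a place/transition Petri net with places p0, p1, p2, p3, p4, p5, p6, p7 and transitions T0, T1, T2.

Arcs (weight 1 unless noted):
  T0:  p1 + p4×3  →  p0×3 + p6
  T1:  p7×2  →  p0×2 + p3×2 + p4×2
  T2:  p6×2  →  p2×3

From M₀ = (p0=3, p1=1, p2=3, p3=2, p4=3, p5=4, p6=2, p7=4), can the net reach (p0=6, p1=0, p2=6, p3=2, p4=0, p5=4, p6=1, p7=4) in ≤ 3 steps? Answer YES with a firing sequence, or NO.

step 1: fire T0:  (p0=3, p1=1, p2=3, p3=2, p4=3, p5=4, p6=2, p7=4) → (p0=6, p1=0, p2=3, p3=2, p4=0, p5=4, p6=3, p7=4)
step 2: fire T2:  (p0=6, p1=0, p2=3, p3=2, p4=0, p5=4, p6=3, p7=4) → (p0=6, p1=0, p2=6, p3=2, p4=0, p5=4, p6=1, p7=4)

YES — reachable via ⟨T0, T2⟩ (2 firings)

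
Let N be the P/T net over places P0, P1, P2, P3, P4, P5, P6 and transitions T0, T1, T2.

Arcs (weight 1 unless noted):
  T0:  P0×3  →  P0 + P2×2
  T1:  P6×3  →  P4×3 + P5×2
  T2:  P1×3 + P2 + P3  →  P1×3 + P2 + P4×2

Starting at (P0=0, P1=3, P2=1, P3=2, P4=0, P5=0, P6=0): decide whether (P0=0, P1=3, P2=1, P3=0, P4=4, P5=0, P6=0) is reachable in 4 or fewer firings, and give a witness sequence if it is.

step 1: fire T2:  (P0=0, P1=3, P2=1, P3=2, P4=0, P5=0, P6=0) → (P0=0, P1=3, P2=1, P3=1, P4=2, P5=0, P6=0)
step 2: fire T2:  (P0=0, P1=3, P2=1, P3=1, P4=2, P5=0, P6=0) → (P0=0, P1=3, P2=1, P3=0, P4=4, P5=0, P6=0)

YES — reachable via ⟨T2, T2⟩ (2 firings)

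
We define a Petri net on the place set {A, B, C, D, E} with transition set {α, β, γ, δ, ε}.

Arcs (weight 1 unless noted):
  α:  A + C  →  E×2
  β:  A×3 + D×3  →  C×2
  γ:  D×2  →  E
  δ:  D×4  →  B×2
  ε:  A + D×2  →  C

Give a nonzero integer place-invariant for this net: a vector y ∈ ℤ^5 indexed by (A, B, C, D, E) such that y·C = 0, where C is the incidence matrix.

Incidence matrix C (rows=places, cols=transitions):
        α    β    γ    δ    ε
    A  -1   -3    0    0   -1
    B   0    0    0    2    0
    C  -1    2    0    0    1
    D   0   -3   -2   -4   -2
    E   2    0    1    0    0

Candidate y = [1, 2, 3, 1, 2]; check y·C column-wise:
  col α: 1·-1 + 2·0 + 3·-1 + 1·0 + 2·2 = 0
  col β: 1·-3 + 2·0 + 3·2 + 1·-3 + 2·0 = 0
  col γ: 1·0 + 2·0 + 3·0 + 1·-2 + 2·1 = 0
  col δ: 1·0 + 2·2 + 3·0 + 1·-4 + 2·0 = 0
  col ε: 1·-1 + 2·0 + 3·1 + 1·-2 + 2·0 = 0

y = (A:1, B:2, C:3, D:1, E:2)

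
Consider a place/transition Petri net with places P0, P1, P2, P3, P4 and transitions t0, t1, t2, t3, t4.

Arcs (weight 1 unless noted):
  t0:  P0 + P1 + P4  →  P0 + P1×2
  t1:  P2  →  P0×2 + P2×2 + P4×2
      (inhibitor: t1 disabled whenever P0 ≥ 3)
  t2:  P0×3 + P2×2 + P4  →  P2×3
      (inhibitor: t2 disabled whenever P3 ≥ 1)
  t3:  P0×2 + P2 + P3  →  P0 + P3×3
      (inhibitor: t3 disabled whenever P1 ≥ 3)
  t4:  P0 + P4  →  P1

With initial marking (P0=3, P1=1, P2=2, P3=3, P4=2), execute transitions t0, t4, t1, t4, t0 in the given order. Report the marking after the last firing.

step 1: fire t0:  (P0=3, P1=1, P2=2, P3=3, P4=2) → (P0=3, P1=2, P2=2, P3=3, P4=1)
step 2: fire t4:  (P0=3, P1=2, P2=2, P3=3, P4=1) → (P0=2, P1=3, P2=2, P3=3, P4=0)
step 3: fire t1:  (P0=2, P1=3, P2=2, P3=3, P4=0) → (P0=4, P1=3, P2=3, P3=3, P4=2)
step 4: fire t4:  (P0=4, P1=3, P2=3, P3=3, P4=2) → (P0=3, P1=4, P2=3, P3=3, P4=1)
step 5: fire t0:  (P0=3, P1=4, P2=3, P3=3, P4=1) → (P0=3, P1=5, P2=3, P3=3, P4=0)

(P0=3, P1=5, P2=3, P3=3, P4=0)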